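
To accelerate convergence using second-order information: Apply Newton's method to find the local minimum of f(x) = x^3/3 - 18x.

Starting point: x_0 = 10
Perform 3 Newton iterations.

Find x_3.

f(x) = x^3/3 - 18x
f'(x) = x^2 - 18, f''(x) = 2x
Newton update: x_{n+1} = x_n - (x_n^2 - 18)/(2*x_n)
Step 1: x_0 = 10, f'=82, f''=20, x_1 = 59/10
Step 2: x_1 = 59/10, f'=1681/100, f''=59/5, x_2 = 5281/1180
Step 3: x_2 = 5281/1180, f'=2825761/1392400, f''=5281/590, x_3 = 52952161/12463160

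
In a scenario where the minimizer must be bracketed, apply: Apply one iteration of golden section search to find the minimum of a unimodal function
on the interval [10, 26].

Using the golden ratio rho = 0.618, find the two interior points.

Golden section search on [10, 26].
Golden ratio rho = 0.618 (approx).
Interior points:
  x_1 = 10 + (1-0.618)*16 = 16.1120
  x_2 = 10 + 0.618*16 = 19.8880
Compare f(x_1) and f(x_2) to determine which subinterval to keep.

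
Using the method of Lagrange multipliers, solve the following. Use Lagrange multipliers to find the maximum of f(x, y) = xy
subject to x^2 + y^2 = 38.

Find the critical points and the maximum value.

Lagrange conditions: y = 2*lambda*x and x = 2*lambda*y
If x = 0 then y = 0, violating the constraint, so x, y != 0.
Dividing: y/x = x/y => x^2 = y^2 => y = x or y = -x
Constraint: 2x^2 = 38 => x^2 = 19 => x = +/-sqrt(19)
Critical points: (sqrt(19), sqrt(19)), (-sqrt(19), -sqrt(19)), (sqrt(19), -sqrt(19)), (-sqrt(19), sqrt(19))
  y = x:  xy = x^2 = 19  at (sqrt(19), sqrt(19)) and (-sqrt(19), -sqrt(19))
  y = -x: xy = -x^2 = -19 at (sqrt(19), -sqrt(19)) and (-sqrt(19), sqrt(19))
Maximum xy = 19 at (sqrt(19), sqrt(19)) and (-sqrt(19), -sqrt(19))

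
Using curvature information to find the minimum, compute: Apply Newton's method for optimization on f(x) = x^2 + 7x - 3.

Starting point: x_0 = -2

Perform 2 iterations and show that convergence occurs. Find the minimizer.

f(x) = x^2 + 7x - 3, f'(x) = 2x + (7), f''(x) = 2
Step 1: f'(-2) = 3, x_1 = -2 - 3/2 = -7/2
Step 2: f'(-7/2) = 0, x_2 = -7/2 (converged)
Newton's method converges in 1 step for quadratics.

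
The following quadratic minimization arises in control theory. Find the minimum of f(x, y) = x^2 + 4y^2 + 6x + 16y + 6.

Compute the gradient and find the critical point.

f(x,y) = x^2 + 4y^2 + 6x + 16y + 6
df/dx = 2x + (6) = 0  =>  x = -3
df/dy = 8y + (16) = 0  =>  y = -2
f(-3, -2) = 1*(-3)^2 + 4*(-2)^2 + 6*(-3) + 16*(-2) + 6 = -19
Hessian is diagonal with entries 2, 8 > 0, so this is a minimum.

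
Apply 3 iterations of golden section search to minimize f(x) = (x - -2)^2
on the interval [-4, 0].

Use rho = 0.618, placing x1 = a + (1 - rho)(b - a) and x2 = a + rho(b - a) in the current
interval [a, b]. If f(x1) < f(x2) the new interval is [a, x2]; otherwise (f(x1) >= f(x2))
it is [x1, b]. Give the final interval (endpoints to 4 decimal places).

Golden section search for min of f(x) = (x - -2)^2 on [-4, 0].
Each step: x1 = a + (1 - rho)(b - a), x2 = a + rho(b - a); if f(x1) < f(x2) keep [a, x2], otherwise keep [x1, b].
Step 1: [-4.0000, 0.0000], x1=-2.4720 (f=0.2228), x2=-1.5280 (f=0.2228); f(x1) = f(x2) (tie, not '<') => keep [-2.4720, 0.0000]
Step 2: [-2.4720, 0.0000], x1=-1.5277 (f=0.2231), x2=-0.9443 (f=1.1145); f(x1) < f(x2) => keep [-2.4720, -0.9443]
Step 3: [-2.4720, -0.9443], x1=-1.8884 (f=0.0125), x2=-1.5279 (f=0.2229); f(x1) < f(x2) => keep [-2.4720, -1.5279]
Final interval: [-2.4720, -1.5279]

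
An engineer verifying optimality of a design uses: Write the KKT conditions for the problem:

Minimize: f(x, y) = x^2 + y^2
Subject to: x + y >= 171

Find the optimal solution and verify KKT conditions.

KKT conditions for min x^2 + y^2 s.t. x + y >= 171:
Stationarity: 2x = mu, 2y = mu
So x = y = mu/2.
Complementary slackness: mu*(x + y - 171) = 0
Primal feasibility: x + y >= 171; dual feasibility: mu >= 0
If mu = 0 then x = y = 0, but 0 + 0 < 171 is infeasible, so the constraint is active.
Constraint active: x + y = 2*(mu/2) = 171 => mu = 171
x = y = 171/2, f = 29241/2
Verify: stationarity 2*(171/2) = 171 = mu; primal 171/2 + 171/2 = 171 >= 171; dual mu = 171 >= 0; complementary slackness 171*(171 - 171) = 0. All KKT conditions hold.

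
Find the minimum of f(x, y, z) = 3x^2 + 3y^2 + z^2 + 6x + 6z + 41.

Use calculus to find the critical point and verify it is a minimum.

f(x,y,z) = 3x^2 + 3y^2 + z^2 + 6x + 6z + 41
df/dx = 6x + (6) = 0 => x = -1
df/dy = 6y + (0) = 0 => y = 0
df/dz = 2z + (6) = 0 => z = -3
f(-1,0,-3) = 3*(-1)^2 + 3*(0)^2 + 1*(-3)^2 + 6*(-1) + 6*(-3) + 41 = 29
Hessian is diagonal with entries 6, 6, 2 > 0, confirmed minimum.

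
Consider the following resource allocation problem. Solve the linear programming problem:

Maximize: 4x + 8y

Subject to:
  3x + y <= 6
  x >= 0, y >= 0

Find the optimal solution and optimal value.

The feasible region has vertices at [(0, 0), (2, 0), (0, 6)].
Checking objective 4x + 8y at each vertex:
  (0, 0): 4*0 + 8*0 = 0
  (2, 0): 4*2 + 8*0 = 8
  (0, 6): 4*0 + 8*6 = 48
Maximum is 48 at (0, 6).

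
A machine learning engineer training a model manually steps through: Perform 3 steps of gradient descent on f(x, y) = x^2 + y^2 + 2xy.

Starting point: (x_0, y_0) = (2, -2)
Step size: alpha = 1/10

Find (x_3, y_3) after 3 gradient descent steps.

f(x,y) = x^2 + y^2 + 2xy
grad_x = 2x + 2y, grad_y = 2y + 2x
Step 1: grad = (0, 0), (2, -2)
Step 2: grad = (0, 0), (2, -2)
Step 3: grad = (0, 0), (2, -2)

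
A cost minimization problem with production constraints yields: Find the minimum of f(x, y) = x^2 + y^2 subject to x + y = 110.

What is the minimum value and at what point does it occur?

Substitute y = 110 - x into f(x,y) = x^2 + y^2:
g(x) = x^2 + (110 - x)^2 = 2x^2 - 220x + 12100
g'(x) = 4x - 220 = 0  =>  x = 55
y = 110 - 55 = 55
Minimum value = 55^2 + 55^2 = 6050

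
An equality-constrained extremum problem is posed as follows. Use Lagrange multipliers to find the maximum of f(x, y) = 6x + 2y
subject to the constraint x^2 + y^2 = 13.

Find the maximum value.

Set up Lagrange conditions: grad f = lambda * grad g
  6 = 2*lambda*x
  2 = 2*lambda*y
From these: x/y = 6/2, so x = 6t, y = 2t for some t.
Substitute into constraint: (6t)^2 + (2t)^2 = 13
  t^2 * 40 = 13
  t = sqrt(13/40)
Maximum = 6*x + 2*y = (6^2 + 2^2)*t = 40 * sqrt(13/40) = sqrt(520)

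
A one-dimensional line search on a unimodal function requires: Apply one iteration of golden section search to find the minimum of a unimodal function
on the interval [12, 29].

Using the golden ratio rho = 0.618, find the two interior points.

Golden section search on [12, 29].
Golden ratio rho = 0.618 (approx).
Interior points:
  x_1 = 12 + (1-0.618)*17 = 18.4940
  x_2 = 12 + 0.618*17 = 22.5060
Compare f(x_1) and f(x_2) to determine which subinterval to keep.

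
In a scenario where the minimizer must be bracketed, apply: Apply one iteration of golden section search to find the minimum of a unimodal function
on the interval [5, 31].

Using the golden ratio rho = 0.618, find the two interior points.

Golden section search on [5, 31].
Golden ratio rho = 0.618 (approx).
Interior points:
  x_1 = 5 + (1-0.618)*26 = 14.9320
  x_2 = 5 + 0.618*26 = 21.0680
Compare f(x_1) and f(x_2) to determine which subinterval to keep.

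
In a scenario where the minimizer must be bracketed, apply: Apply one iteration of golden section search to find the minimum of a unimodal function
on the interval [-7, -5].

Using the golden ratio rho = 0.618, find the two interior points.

Golden section search on [-7, -5].
Golden ratio rho = 0.618 (approx).
Interior points:
  x_1 = -7 + (1-0.618)*2 = -6.2360
  x_2 = -7 + 0.618*2 = -5.7640
Compare f(x_1) and f(x_2) to determine which subinterval to keep.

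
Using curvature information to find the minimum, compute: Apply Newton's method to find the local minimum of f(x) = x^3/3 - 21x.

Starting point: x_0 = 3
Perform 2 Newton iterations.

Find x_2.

f(x) = x^3/3 - 21x
f'(x) = x^2 - 21, f''(x) = 2x
Newton update: x_{n+1} = x_n - (x_n^2 - 21)/(2*x_n)
Step 1: x_0 = 3, f'=-12, f''=6, x_1 = 5
Step 2: x_1 = 5, f'=4, f''=10, x_2 = 23/5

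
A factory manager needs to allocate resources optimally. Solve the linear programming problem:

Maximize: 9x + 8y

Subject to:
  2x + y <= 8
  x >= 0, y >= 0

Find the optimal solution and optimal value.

The feasible region has vertices at [(0, 0), (4, 0), (0, 8)].
Checking objective 9x + 8y at each vertex:
  (0, 0): 9*0 + 8*0 = 0
  (4, 0): 9*4 + 8*0 = 36
  (0, 8): 9*0 + 8*8 = 64
Maximum is 64 at (0, 8).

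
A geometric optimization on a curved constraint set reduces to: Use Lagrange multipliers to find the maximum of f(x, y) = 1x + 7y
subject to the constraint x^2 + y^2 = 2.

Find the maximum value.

Set up Lagrange conditions: grad f = lambda * grad g
  1 = 2*lambda*x
  7 = 2*lambda*y
From these: x/y = 1/7, so x = 1t, y = 7t for some t.
Substitute into constraint: (1t)^2 + (7t)^2 = 2
  t^2 * 50 = 2
  t = sqrt(2/50)
Maximum = 1*x + 7*y = (1^2 + 7^2)*t = 50 * sqrt(2/50) = 10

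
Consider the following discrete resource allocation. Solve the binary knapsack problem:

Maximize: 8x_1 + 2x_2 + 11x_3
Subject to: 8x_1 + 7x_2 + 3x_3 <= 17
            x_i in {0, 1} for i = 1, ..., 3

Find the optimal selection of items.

Items: item 1 (v=8, w=8), item 2 (v=2, w=7), item 3 (v=11, w=3)
Capacity: 17
Checking all 8 subsets (w = total weight, v = total value):
  {}: w = 0, v = 0
  {1}: w = 8, v = 8
  {2}: w = 7, v = 2
  {3}: w = 3, v = 11
  {1, 2}: w = 15, v = 10
  {1, 3}: w = 11, v = 19
  {2, 3}: w = 10, v = 13
  {1, 2, 3}: w = 18 > 17, infeasible
Best feasible subset: items [1, 3]
Total weight: 11 <= 17, total value: 19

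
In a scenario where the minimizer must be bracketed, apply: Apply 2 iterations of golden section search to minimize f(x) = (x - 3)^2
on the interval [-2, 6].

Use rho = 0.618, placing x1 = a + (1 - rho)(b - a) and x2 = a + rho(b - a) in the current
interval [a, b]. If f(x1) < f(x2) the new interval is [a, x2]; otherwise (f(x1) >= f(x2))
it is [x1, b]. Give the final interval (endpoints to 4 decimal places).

Golden section search for min of f(x) = (x - 3)^2 on [-2, 6].
Each step: x1 = a + (1 - rho)(b - a), x2 = a + rho(b - a); if f(x1) < f(x2) keep [a, x2], otherwise keep [x1, b].
Step 1: [-2.0000, 6.0000], x1=1.0560 (f=3.7791), x2=2.9440 (f=0.0031); f(x1) > f(x2) => keep [1.0560, 6.0000]
Step 2: [1.0560, 6.0000], x1=2.9446 (f=0.0031), x2=4.1114 (f=1.2352); f(x1) < f(x2) => keep [1.0560, 4.1114]
Final interval: [1.0560, 4.1114]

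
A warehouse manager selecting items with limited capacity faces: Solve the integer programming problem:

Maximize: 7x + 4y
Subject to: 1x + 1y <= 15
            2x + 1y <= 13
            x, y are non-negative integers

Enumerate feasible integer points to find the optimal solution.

Constraint 1: 1x + 1y <= 15
Constraint 2: 2x + 1y <= 13
Feasible x range (need y >= 0): 0 <= x <= min(15/1, 13/2) => x in {0, ..., 6}.
Enumerate feasible integer points row by row (the coefficient of y is 4 > 0, so for each x the largest feasible y gives the best value):
  x = 0: y <= min((15 - 1*0)/1, (13 - 2*0)/1) => y in {0, ..., 13}; best 7*0 + 4*13 = 52
  x = 1: y <= min((15 - 1*1)/1, (13 - 2*1)/1) => y in {0, ..., 11}; best 7*1 + 4*11 = 51
  x = 2: y <= min((15 - 1*2)/1, (13 - 2*2)/1) => y in {0, ..., 9}; best 7*2 + 4*9 = 50
  x = 3: y <= min((15 - 1*3)/1, (13 - 2*3)/1) => y in {0, ..., 7}; best 7*3 + 4*7 = 49
  x = 4: y <= min((15 - 1*4)/1, (13 - 2*4)/1) => y in {0, ..., 5}; best 7*4 + 4*5 = 48
  x = 5: y <= min((15 - 1*5)/1, (13 - 2*5)/1) => y in {0, ..., 3}; best 7*5 + 4*3 = 47
  x = 6: y <= min((15 - 1*6)/1, (13 - 2*6)/1) => y in {0, ..., 1}; best 7*6 + 4*1 = 46
The maximum 7x + 4y = 52 is achieved at x = 0, y = 13.
Check: 1*0 + 1*13 = 13 <= 15 and 2*0 + 1*13 = 13 <= 13.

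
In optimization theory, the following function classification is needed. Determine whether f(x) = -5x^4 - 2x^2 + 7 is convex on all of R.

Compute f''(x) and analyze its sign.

f(x) = -5x^4 - 2x^2 + 7
f'(x) = -20x^3 + -4x
f''(x) = -60x^2 + -4
f''(x) = -60x^2 + -4 <= -4 < 0 for all x
Therefore, f is concave on R.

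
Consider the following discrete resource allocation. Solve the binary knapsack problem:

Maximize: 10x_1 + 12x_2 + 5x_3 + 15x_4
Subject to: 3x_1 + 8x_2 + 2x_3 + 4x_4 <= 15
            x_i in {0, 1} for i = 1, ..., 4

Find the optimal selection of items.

Items: item 1 (v=10, w=3), item 2 (v=12, w=8), item 3 (v=5, w=2), item 4 (v=15, w=4)
Capacity: 15
Checking all 16 subsets (w = total weight, v = total value):
  {}: w = 0, v = 0
  {1}: w = 3, v = 10
  {2}: w = 8, v = 12
  {3}: w = 2, v = 5
  {4}: w = 4, v = 15
  {1, 2}: w = 11, v = 22
  {1, 3}: w = 5, v = 15
  {1, 4}: w = 7, v = 25
  {2, 3}: w = 10, v = 17
  {2, 4}: w = 12, v = 27
  {3, 4}: w = 6, v = 20
  {1, 2, 3}: w = 13, v = 27
  {1, 2, 4}: w = 15, v = 37
  {1, 3, 4}: w = 9, v = 30
  {2, 3, 4}: w = 14, v = 32
  {1, 2, 3, 4}: w = 17 > 15, infeasible
Best feasible subset: items [1, 2, 4]
Total weight: 15 <= 15, total value: 37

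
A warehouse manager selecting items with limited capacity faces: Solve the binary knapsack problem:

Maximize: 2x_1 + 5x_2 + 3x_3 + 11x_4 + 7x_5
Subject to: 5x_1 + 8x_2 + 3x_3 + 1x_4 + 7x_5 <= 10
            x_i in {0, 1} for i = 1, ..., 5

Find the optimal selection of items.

Items: item 1 (v=2, w=5), item 2 (v=5, w=8), item 3 (v=3, w=3), item 4 (v=11, w=1), item 5 (v=7, w=7)
Capacity: 10
Checking all 32 subsets (w = total weight, v = total value):
  {}: w = 0, v = 0
  {1}: w = 5, v = 2
  {2}: w = 8, v = 5
  {3}: w = 3, v = 3
  {4}: w = 1, v = 11
  {5}: w = 7, v = 7
  {1, 2}: w = 13 > 10, infeasible
  {1, 3}: w = 8, v = 5
  {1, 4}: w = 6, v = 13
  {1, 5}: w = 12 > 10, infeasible
  {2, 3}: w = 11 > 10, infeasible
  {2, 4}: w = 9, v = 16
  {2, 5}: w = 15 > 10, infeasible
  {3, 4}: w = 4, v = 14
  {3, 5}: w = 10, v = 10
  {4, 5}: w = 8, v = 18
  {1, 2, 3}: w = 16 > 10, infeasible
  {1, 2, 4}: w = 14 > 10, infeasible
  {1, 2, 5}: w = 20 > 10, infeasible
  {1, 3, 4}: w = 9, v = 16
  {1, 3, 5}: w = 15 > 10, infeasible
  {1, 4, 5}: w = 13 > 10, infeasible
  {2, 3, 4}: w = 12 > 10, infeasible
  {2, 3, 5}: w = 18 > 10, infeasible
  {2, 4, 5}: w = 16 > 10, infeasible
  {3, 4, 5}: w = 11 > 10, infeasible
  {1, 2, 3, 4}: w = 17 > 10, infeasible
  {1, 2, 3, 5}: w = 23 > 10, infeasible
  {1, 2, 4, 5}: w = 21 > 10, infeasible
  {1, 3, 4, 5}: w = 16 > 10, infeasible
  {2, 3, 4, 5}: w = 19 > 10, infeasible
  {1, 2, 3, 4, 5}: w = 24 > 10, infeasible
Best feasible subset: items [4, 5]
Total weight: 8 <= 10, total value: 18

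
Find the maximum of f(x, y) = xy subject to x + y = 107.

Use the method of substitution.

Substitute y = 107 - x into f(x,y) = xy:
g(x) = x(107 - x) = 107x - x^2
g'(x) = 107 - 2x = 0  =>  x = 107/2
y = 107 - 107/2 = 107/2
Maximum value = (107/2) * (107/2) = 11449/4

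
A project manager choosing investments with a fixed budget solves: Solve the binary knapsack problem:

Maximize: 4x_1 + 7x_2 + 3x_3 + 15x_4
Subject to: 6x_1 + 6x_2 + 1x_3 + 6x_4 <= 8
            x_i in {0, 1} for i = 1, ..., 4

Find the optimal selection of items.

Items: item 1 (v=4, w=6), item 2 (v=7, w=6), item 3 (v=3, w=1), item 4 (v=15, w=6)
Capacity: 8
Checking all 16 subsets (w = total weight, v = total value):
  {}: w = 0, v = 0
  {1}: w = 6, v = 4
  {2}: w = 6, v = 7
  {3}: w = 1, v = 3
  {4}: w = 6, v = 15
  {1, 2}: w = 12 > 8, infeasible
  {1, 3}: w = 7, v = 7
  {1, 4}: w = 12 > 8, infeasible
  {2, 3}: w = 7, v = 10
  {2, 4}: w = 12 > 8, infeasible
  {3, 4}: w = 7, v = 18
  {1, 2, 3}: w = 13 > 8, infeasible
  {1, 2, 4}: w = 18 > 8, infeasible
  {1, 3, 4}: w = 13 > 8, infeasible
  {2, 3, 4}: w = 13 > 8, infeasible
  {1, 2, 3, 4}: w = 19 > 8, infeasible
Best feasible subset: items [3, 4]
Total weight: 7 <= 8, total value: 18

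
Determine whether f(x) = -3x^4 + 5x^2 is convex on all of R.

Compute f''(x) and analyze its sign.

f(x) = -3x^4 + 5x^2
f'(x) = -12x^3 + 10x
f''(x) = -36x^2 + 10
f''(x) = -36x^2 + 10 -> -inf as |x| -> inf
Therefore, f is not globally convex on R.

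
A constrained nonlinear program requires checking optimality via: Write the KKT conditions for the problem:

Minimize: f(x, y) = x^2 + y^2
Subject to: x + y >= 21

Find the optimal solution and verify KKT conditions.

KKT conditions for min x^2 + y^2 s.t. x + y >= 21:
Stationarity: 2x = mu, 2y = mu
So x = y = mu/2.
Complementary slackness: mu*(x + y - 21) = 0
Primal feasibility: x + y >= 21; dual feasibility: mu >= 0
If mu = 0 then x = y = 0, but 0 + 0 < 21 is infeasible, so the constraint is active.
Constraint active: x + y = 2*(mu/2) = 21 => mu = 21
x = y = 21/2, f = 441/2
Verify: stationarity 2*(21/2) = 21 = mu; primal 21/2 + 21/2 = 21 >= 21; dual mu = 21 >= 0; complementary slackness 21*(21 - 21) = 0. All KKT conditions hold.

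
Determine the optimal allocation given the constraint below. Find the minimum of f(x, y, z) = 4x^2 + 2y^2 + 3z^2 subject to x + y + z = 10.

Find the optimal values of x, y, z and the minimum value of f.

Using Lagrange multipliers on f = 4x^2 + 2y^2 + 3z^2 with constraint x + y + z = 10:
Conditions: 2*4*x = lambda, 2*2*y = lambda, 2*3*z = lambda
So x = lambda/8, y = lambda/4, z = lambda/6
Substituting into constraint: lambda * (13/24) = 10
lambda = 240/13
x = 30/13, y = 60/13, z = 40/13
Minimum value = 1200/13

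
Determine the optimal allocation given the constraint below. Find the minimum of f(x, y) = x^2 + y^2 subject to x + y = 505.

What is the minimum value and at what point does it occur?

Substitute y = 505 - x into f(x,y) = x^2 + y^2:
g(x) = x^2 + (505 - x)^2 = 2x^2 - 1010x + 255025
g'(x) = 4x - 1010 = 0  =>  x = 505/2
y = 505 - 505/2 = 505/2
Minimum value = (505/2)^2 + (505/2)^2 = 255025/2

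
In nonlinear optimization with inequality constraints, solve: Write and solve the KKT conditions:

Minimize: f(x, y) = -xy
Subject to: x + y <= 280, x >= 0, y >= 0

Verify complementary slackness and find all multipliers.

Problem: min -xy s.t. x + y <= 280 (multiplier lambda), x >= 0 (mu_x), y >= 0 (mu_y)
KKT stationarity: -y + lambda - mu_x = 0, -x + lambda - mu_y = 0, with lambda, mu_x, mu_y >= 0
Complementary slackness: lambda*(x + y - 280) = 0, mu_x*x = 0, mu_y*y = 0
If lambda = 0: y = -mu_x <= 0 and x = -mu_y <= 0 force x = y = 0 with f = 0; but x = y = 140 is feasible with f = -19600 < 0, so this is not the minimum. Hence lambda > 0 and x + y = 280.
Try x > 0, y > 0 (so mu_x = mu_y = 0): y = lambda, x = lambda => x = y = lambda
x + y = 280 => 2*lambda = 280 => lambda = 140
x* = y* = 140 > 0, consistent with mu_x = mu_y = 0.
(Any feasible point with x = 0 or y = 0 has f = 0 > -19600, so the minimum is not on those boundaries.)
min(-xy) = -19600 (i.e. max xy = 19600)
Multipliers: lambda = 140, mu_x = 0, mu_y = 0
Complementary slackness: lambda*(x + y - 280) = 140*(140 + 140 - 280) = 0, mu_x*x = 0*140 = 0, mu_y*y = 0*140 = 0. Satisfied.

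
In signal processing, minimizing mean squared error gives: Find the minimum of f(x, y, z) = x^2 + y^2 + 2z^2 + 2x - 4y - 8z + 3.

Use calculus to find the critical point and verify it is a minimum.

f(x,y,z) = x^2 + y^2 + 2z^2 + 2x - 4y - 8z + 3
df/dx = 2x + (2) = 0 => x = -1
df/dy = 2y + (-4) = 0 => y = 2
df/dz = 4z + (-8) = 0 => z = 2
f(-1,2,2) = 1*(-1)^2 + 1*(2)^2 + 2*(2)^2 + 2*(-1) + -4*(2) + -8*(2) + 3 = -10
Hessian is diagonal with entries 2, 2, 4 > 0, confirmed minimum.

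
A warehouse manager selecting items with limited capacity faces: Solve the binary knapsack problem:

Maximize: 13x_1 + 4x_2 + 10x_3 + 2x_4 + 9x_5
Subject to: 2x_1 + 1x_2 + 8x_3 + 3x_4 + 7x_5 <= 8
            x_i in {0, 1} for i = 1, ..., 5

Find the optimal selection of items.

Items: item 1 (v=13, w=2), item 2 (v=4, w=1), item 3 (v=10, w=8), item 4 (v=2, w=3), item 5 (v=9, w=7)
Capacity: 8
Checking all 32 subsets (w = total weight, v = total value):
  {}: w = 0, v = 0
  {1}: w = 2, v = 13
  {2}: w = 1, v = 4
  {3}: w = 8, v = 10
  {4}: w = 3, v = 2
  {5}: w = 7, v = 9
  {1, 2}: w = 3, v = 17
  {1, 3}: w = 10 > 8, infeasible
  {1, 4}: w = 5, v = 15
  {1, 5}: w = 9 > 8, infeasible
  {2, 3}: w = 9 > 8, infeasible
  {2, 4}: w = 4, v = 6
  {2, 5}: w = 8, v = 13
  {3, 4}: w = 11 > 8, infeasible
  {3, 5}: w = 15 > 8, infeasible
  {4, 5}: w = 10 > 8, infeasible
  {1, 2, 3}: w = 11 > 8, infeasible
  {1, 2, 4}: w = 6, v = 19
  {1, 2, 5}: w = 10 > 8, infeasible
  {1, 3, 4}: w = 13 > 8, infeasible
  {1, 3, 5}: w = 17 > 8, infeasible
  {1, 4, 5}: w = 12 > 8, infeasible
  {2, 3, 4}: w = 12 > 8, infeasible
  {2, 3, 5}: w = 16 > 8, infeasible
  {2, 4, 5}: w = 11 > 8, infeasible
  {3, 4, 5}: w = 18 > 8, infeasible
  {1, 2, 3, 4}: w = 14 > 8, infeasible
  {1, 2, 3, 5}: w = 18 > 8, infeasible
  {1, 2, 4, 5}: w = 13 > 8, infeasible
  {1, 3, 4, 5}: w = 20 > 8, infeasible
  {2, 3, 4, 5}: w = 19 > 8, infeasible
  {1, 2, 3, 4, 5}: w = 21 > 8, infeasible
Best feasible subset: items [1, 2, 4]
Total weight: 6 <= 8, total value: 19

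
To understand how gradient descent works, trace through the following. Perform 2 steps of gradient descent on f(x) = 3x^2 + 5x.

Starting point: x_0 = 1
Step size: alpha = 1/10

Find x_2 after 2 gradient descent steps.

f(x) = 3x^2 + 5x, f'(x) = 6x + (5)
Step 1: f'(1) = 11, x_1 = 1 - 1/10 * 11 = -1/10
Step 2: f'(-1/10) = 22/5, x_2 = -1/10 - 1/10 * 22/5 = -27/50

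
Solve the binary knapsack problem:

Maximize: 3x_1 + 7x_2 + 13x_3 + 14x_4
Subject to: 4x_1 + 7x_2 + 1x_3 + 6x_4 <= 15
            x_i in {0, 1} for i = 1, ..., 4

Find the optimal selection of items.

Items: item 1 (v=3, w=4), item 2 (v=7, w=7), item 3 (v=13, w=1), item 4 (v=14, w=6)
Capacity: 15
Checking all 16 subsets (w = total weight, v = total value):
  {}: w = 0, v = 0
  {1}: w = 4, v = 3
  {2}: w = 7, v = 7
  {3}: w = 1, v = 13
  {4}: w = 6, v = 14
  {1, 2}: w = 11, v = 10
  {1, 3}: w = 5, v = 16
  {1, 4}: w = 10, v = 17
  {2, 3}: w = 8, v = 20
  {2, 4}: w = 13, v = 21
  {3, 4}: w = 7, v = 27
  {1, 2, 3}: w = 12, v = 23
  {1, 2, 4}: w = 17 > 15, infeasible
  {1, 3, 4}: w = 11, v = 30
  {2, 3, 4}: w = 14, v = 34
  {1, 2, 3, 4}: w = 18 > 15, infeasible
Best feasible subset: items [2, 3, 4]
Total weight: 14 <= 15, total value: 34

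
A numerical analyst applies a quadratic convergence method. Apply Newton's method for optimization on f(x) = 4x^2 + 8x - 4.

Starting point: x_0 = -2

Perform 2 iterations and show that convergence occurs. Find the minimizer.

f(x) = 4x^2 + 8x - 4, f'(x) = 8x + (8), f''(x) = 8
Step 1: f'(-2) = -8, x_1 = -2 - -8/8 = -1
Step 2: f'(-1) = 0, x_2 = -1 (converged)
Newton's method converges in 1 step for quadratics.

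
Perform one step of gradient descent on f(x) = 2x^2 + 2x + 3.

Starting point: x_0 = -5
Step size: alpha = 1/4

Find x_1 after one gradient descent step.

f(x) = 2x^2 + 2x + 3
f'(x) = 4x + 2
f'(-5) = 4*-5 + (2) = -18
x_1 = x_0 - alpha * f'(x_0) = -5 - 1/4 * -18 = -1/2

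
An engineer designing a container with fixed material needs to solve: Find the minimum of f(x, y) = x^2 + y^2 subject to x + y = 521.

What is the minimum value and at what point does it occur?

Substitute y = 521 - x into f(x,y) = x^2 + y^2:
g(x) = x^2 + (521 - x)^2 = 2x^2 - 1042x + 271441
g'(x) = 4x - 1042 = 0  =>  x = 521/2
y = 521 - 521/2 = 521/2
Minimum value = (521/2)^2 + (521/2)^2 = 271441/2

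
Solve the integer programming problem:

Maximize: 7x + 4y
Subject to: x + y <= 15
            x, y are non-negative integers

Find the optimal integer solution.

Objective: 7x + 4y, constraint: x + y <= 15
Coefficient of x is 7 >= coefficient of y is 4, so allocate the entire budget to x.
Optimal: x = 15, y = 0, value = 105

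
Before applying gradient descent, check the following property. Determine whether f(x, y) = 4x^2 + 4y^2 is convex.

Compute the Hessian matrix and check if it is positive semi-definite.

f(x,y) = 4x^2 + 4y^2
Hessian H = [[8, 0], [0, 8]]
trace(H) = 16, det(H) = 64
Eigenvalues: (16 +/- sqrt(0)) / 2 = 8, 8
Since both eigenvalues > 0, f is convex.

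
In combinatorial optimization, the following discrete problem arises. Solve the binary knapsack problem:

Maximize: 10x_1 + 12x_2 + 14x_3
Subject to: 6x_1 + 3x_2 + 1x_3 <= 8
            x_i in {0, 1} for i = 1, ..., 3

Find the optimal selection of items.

Items: item 1 (v=10, w=6), item 2 (v=12, w=3), item 3 (v=14, w=1)
Capacity: 8
Checking all 8 subsets (w = total weight, v = total value):
  {}: w = 0, v = 0
  {1}: w = 6, v = 10
  {2}: w = 3, v = 12
  {3}: w = 1, v = 14
  {1, 2}: w = 9 > 8, infeasible
  {1, 3}: w = 7, v = 24
  {2, 3}: w = 4, v = 26
  {1, 2, 3}: w = 10 > 8, infeasible
Best feasible subset: items [2, 3]
Total weight: 4 <= 8, total value: 26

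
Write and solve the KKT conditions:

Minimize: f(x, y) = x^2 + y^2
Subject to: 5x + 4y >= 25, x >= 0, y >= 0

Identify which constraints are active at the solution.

KKT conditions for min x^2 + y^2 s.t. 5x + 4y >= 25, x >= 0, y >= 0:
Stationarity: 2x = mu*5 + mu_x, 2y = mu*4 + mu_y, with mu, mu_x, mu_y >= 0
Complementary slackness: mu*(5x + 4y - 25) = 0, mu_x*x = 0, mu_y*y = 0
(0, 0) is infeasible (5*0 + 4*0 < 25), so if mu = 0 stationarity would force x = mu_x/2 >= 0, y = mu_y/2 >= 0 with mu_x*x = mu_y*y = 0, i.e. x = y = 0: contradiction. Hence mu > 0 and 5x + 4y = 25 is active.
Try x > 0, y > 0 (so mu_x = mu_y = 0): x = 5*mu/2, y = 4*mu/2
Substitute: 5*(5*mu/2) + 4*(4*mu/2) = 25
  mu*41/2 = 25 => mu = 50/41
x* = 125/41 > 0, y* = 100/41 > 0, consistent with mu_x = mu_y = 0.
f is convex and the constraints are linear, so this KKT point is the global minimum.
f* = 625/41
Active constraints: 5x + 4y >= 25 (holds with equality, mu = 50/41 > 0); x >= 0 and y >= 0 are inactive (mu_x = mu_y = 0).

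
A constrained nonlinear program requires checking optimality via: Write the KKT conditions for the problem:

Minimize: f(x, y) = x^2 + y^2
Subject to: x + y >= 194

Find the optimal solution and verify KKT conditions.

KKT conditions for min x^2 + y^2 s.t. x + y >= 194:
Stationarity: 2x = mu, 2y = mu
So x = y = mu/2.
Complementary slackness: mu*(x + y - 194) = 0
Primal feasibility: x + y >= 194; dual feasibility: mu >= 0
If mu = 0 then x = y = 0, but 0 + 0 < 194 is infeasible, so the constraint is active.
Constraint active: x + y = 2*(mu/2) = 194 => mu = 194
x = y = 97, f = 18818
Verify: stationarity 2*97 = 194 = mu; primal 97 + 97 = 194 >= 194; dual mu = 194 >= 0; complementary slackness 194*(194 - 194) = 0. All KKT conditions hold.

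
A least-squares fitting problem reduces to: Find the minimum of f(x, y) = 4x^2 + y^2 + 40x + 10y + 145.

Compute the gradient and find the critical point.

f(x,y) = 4x^2 + y^2 + 40x + 10y + 145
df/dx = 8x + (40) = 0  =>  x = -5
df/dy = 2y + (10) = 0  =>  y = -5
f(-5, -5) = 4*(-5)^2 + 1*(-5)^2 + 40*(-5) + 10*(-5) + 145 = 20
Hessian is diagonal with entries 8, 2 > 0, so this is a minimum.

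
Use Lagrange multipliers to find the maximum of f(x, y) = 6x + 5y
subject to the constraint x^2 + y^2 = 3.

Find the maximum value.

Set up Lagrange conditions: grad f = lambda * grad g
  6 = 2*lambda*x
  5 = 2*lambda*y
From these: x/y = 6/5, so x = 6t, y = 5t for some t.
Substitute into constraint: (6t)^2 + (5t)^2 = 3
  t^2 * 61 = 3
  t = sqrt(3/61)
Maximum = 6*x + 5*y = (6^2 + 5^2)*t = 61 * sqrt(3/61) = sqrt(183)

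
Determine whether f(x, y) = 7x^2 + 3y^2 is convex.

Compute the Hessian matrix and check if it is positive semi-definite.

f(x,y) = 7x^2 + 3y^2
Hessian H = [[14, 0], [0, 6]]
trace(H) = 20, det(H) = 84
Eigenvalues: (20 +/- sqrt(64)) / 2 = 14, 6
Since both eigenvalues > 0, f is convex.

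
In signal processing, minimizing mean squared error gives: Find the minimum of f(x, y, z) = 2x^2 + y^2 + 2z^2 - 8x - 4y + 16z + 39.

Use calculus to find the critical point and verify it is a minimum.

f(x,y,z) = 2x^2 + y^2 + 2z^2 - 8x - 4y + 16z + 39
df/dx = 4x + (-8) = 0 => x = 2
df/dy = 2y + (-4) = 0 => y = 2
df/dz = 4z + (16) = 0 => z = -4
f(2,2,-4) = 2*(2)^2 + 1*(2)^2 + 2*(-4)^2 + -8*(2) + -4*(2) + 16*(-4) + 39 = -5
Hessian is diagonal with entries 4, 2, 4 > 0, confirmed minimum.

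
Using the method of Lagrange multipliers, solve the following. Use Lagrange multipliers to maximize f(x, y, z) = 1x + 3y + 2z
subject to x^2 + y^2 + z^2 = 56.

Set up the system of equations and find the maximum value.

Lagrange conditions: 1 = 2*lambda*x, 3 = 2*lambda*y, 2 = 2*lambda*z
So x:1 = y:3 = z:2, i.e. x = 1t, y = 3t, z = 2t
Constraint: t^2*(1^2 + 3^2 + 2^2) = 56
  t^2 * 14 = 56  =>  t = sqrt(4)
Maximum = 1*1t + 3*3t + 2*2t = 14*sqrt(4) = 28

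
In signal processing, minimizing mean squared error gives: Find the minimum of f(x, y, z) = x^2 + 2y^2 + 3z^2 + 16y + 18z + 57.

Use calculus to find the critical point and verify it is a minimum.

f(x,y,z) = x^2 + 2y^2 + 3z^2 + 16y + 18z + 57
df/dx = 2x + (0) = 0 => x = 0
df/dy = 4y + (16) = 0 => y = -4
df/dz = 6z + (18) = 0 => z = -3
f(0,-4,-3) = 1*(0)^2 + 2*(-4)^2 + 3*(-3)^2 + 16*(-4) + 18*(-3) + 57 = -2
Hessian is diagonal with entries 2, 4, 6 > 0, confirmed minimum.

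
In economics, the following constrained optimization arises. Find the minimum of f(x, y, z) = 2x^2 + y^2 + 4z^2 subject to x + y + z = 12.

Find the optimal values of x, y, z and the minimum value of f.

Using Lagrange multipliers on f = 2x^2 + y^2 + 4z^2 with constraint x + y + z = 12:
Conditions: 2*2*x = lambda, 2*1*y = lambda, 2*4*z = lambda
So x = lambda/4, y = lambda/2, z = lambda/8
Substituting into constraint: lambda * (7/8) = 12
lambda = 96/7
x = 24/7, y = 48/7, z = 12/7
Minimum value = 576/7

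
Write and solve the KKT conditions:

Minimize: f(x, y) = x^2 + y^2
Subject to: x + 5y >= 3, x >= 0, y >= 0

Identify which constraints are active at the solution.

KKT conditions for min x^2 + y^2 s.t. 1x + 5y >= 3, x >= 0, y >= 0:
Stationarity: 2x = mu*1 + mu_x, 2y = mu*5 + mu_y, with mu, mu_x, mu_y >= 0
Complementary slackness: mu*(x + 5y - 3) = 0, mu_x*x = 0, mu_y*y = 0
(0, 0) is infeasible (1*0 + 5*0 < 3), so if mu = 0 stationarity would force x = mu_x/2 >= 0, y = mu_y/2 >= 0 with mu_x*x = mu_y*y = 0, i.e. x = y = 0: contradiction. Hence mu > 0 and x + 5y = 3 is active.
Try x > 0, y > 0 (so mu_x = mu_y = 0): x = 1*mu/2, y = 5*mu/2
Substitute: 1*(1*mu/2) + 5*(5*mu/2) = 3
  mu*26/2 = 3 => mu = 3/13
x* = 3/26 > 0, y* = 15/26 > 0, consistent with mu_x = mu_y = 0.
f is convex and the constraints are linear, so this KKT point is the global minimum.
f* = 9/26
Active constraints: x + 5y >= 3 (holds with equality, mu = 3/13 > 0); x >= 0 and y >= 0 are inactive (mu_x = mu_y = 0).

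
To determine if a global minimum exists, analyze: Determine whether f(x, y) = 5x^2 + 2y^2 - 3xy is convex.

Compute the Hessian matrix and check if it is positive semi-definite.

f(x,y) = 5x^2 + 2y^2 - 3xy
Hessian H = [[10, -3], [-3, 4]]
trace(H) = 14, det(H) = 31
Eigenvalues: (14 +/- sqrt(72)) / 2 = 11.24, 2.757
Since both eigenvalues > 0, f is convex.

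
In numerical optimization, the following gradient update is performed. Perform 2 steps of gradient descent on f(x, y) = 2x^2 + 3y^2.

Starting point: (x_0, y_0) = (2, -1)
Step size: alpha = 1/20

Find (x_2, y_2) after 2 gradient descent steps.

f(x,y) = 2x^2 + 3y^2
grad_x = 4x + 0y, grad_y = 6y + 0x
Step 1: grad = (8, -6), (8/5, -7/10)
Step 2: grad = (32/5, -21/5), (32/25, -49/100)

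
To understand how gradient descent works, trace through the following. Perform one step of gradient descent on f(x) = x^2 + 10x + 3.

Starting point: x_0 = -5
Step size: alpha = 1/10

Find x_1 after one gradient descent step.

f(x) = x^2 + 10x + 3
f'(x) = 2x + 10
f'(-5) = 2*-5 + (10) = 0
x_1 = x_0 - alpha * f'(x_0) = -5 - 1/10 * 0 = -5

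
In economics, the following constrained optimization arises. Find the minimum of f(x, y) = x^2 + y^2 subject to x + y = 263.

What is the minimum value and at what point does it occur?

Substitute y = 263 - x into f(x,y) = x^2 + y^2:
g(x) = x^2 + (263 - x)^2 = 2x^2 - 526x + 69169
g'(x) = 4x - 526 = 0  =>  x = 263/2
y = 263 - 263/2 = 263/2
Minimum value = (263/2)^2 + (263/2)^2 = 69169/2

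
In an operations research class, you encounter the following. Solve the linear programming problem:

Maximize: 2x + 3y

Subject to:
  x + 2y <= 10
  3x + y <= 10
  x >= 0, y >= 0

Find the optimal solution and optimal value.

Feasible vertices: (0, 0), (0, 5), (2, 4), (10/3, 0)
Objective 2x + 3y at each:
  (0, 0): 0
  (0, 5): 15
  (2, 4): 16
  (10/3, 0): 20/3
Maximum is 16 at (2, 4).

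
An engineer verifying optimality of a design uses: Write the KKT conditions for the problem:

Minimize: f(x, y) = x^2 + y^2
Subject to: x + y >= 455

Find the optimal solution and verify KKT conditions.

KKT conditions for min x^2 + y^2 s.t. x + y >= 455:
Stationarity: 2x = mu, 2y = mu
So x = y = mu/2.
Complementary slackness: mu*(x + y - 455) = 0
Primal feasibility: x + y >= 455; dual feasibility: mu >= 0
If mu = 0 then x = y = 0, but 0 + 0 < 455 is infeasible, so the constraint is active.
Constraint active: x + y = 2*(mu/2) = 455 => mu = 455
x = y = 455/2, f = 207025/2
Verify: stationarity 2*(455/2) = 455 = mu; primal 455/2 + 455/2 = 455 >= 455; dual mu = 455 >= 0; complementary slackness 455*(455 - 455) = 0. All KKT conditions hold.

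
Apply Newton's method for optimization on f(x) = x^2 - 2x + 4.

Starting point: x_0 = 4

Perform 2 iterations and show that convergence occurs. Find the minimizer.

f(x) = x^2 - 2x + 4, f'(x) = 2x + (-2), f''(x) = 2
Step 1: f'(4) = 6, x_1 = 4 - 6/2 = 1
Step 2: f'(1) = 0, x_2 = 1 (converged)
Newton's method converges in 1 step for quadratics.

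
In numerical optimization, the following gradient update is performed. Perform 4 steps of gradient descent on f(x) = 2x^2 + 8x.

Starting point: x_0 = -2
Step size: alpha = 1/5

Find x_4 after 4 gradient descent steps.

f(x) = 2x^2 + 8x, f'(x) = 4x + (8)
Step 1: f'(-2) = 0, x_1 = -2 - 1/5 * 0 = -2
Step 2: f'(-2) = 0, x_2 = -2 - 1/5 * 0 = -2
Step 3: f'(-2) = 0, x_3 = -2 - 1/5 * 0 = -2
Step 4: f'(-2) = 0, x_4 = -2 - 1/5 * 0 = -2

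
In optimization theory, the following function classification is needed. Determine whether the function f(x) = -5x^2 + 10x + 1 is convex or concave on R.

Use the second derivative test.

f(x) = -5x^2 + 10x + 1
f'(x) = -10x + 10
f''(x) = -10
Since f''(x) = -10 < 0 for all x, f is concave on R.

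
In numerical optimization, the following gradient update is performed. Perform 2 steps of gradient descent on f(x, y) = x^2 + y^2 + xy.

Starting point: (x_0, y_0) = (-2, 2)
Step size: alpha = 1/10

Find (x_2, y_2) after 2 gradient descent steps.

f(x,y) = x^2 + y^2 + xy
grad_x = 2x + 1y, grad_y = 2y + 1x
Step 1: grad = (-2, 2), (-9/5, 9/5)
Step 2: grad = (-9/5, 9/5), (-81/50, 81/50)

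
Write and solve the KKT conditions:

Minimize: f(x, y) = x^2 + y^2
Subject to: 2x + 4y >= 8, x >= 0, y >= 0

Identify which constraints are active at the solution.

KKT conditions for min x^2 + y^2 s.t. 2x + 4y >= 8, x >= 0, y >= 0:
Stationarity: 2x = mu*2 + mu_x, 2y = mu*4 + mu_y, with mu, mu_x, mu_y >= 0
Complementary slackness: mu*(2x + 4y - 8) = 0, mu_x*x = 0, mu_y*y = 0
(0, 0) is infeasible (2*0 + 4*0 < 8), so if mu = 0 stationarity would force x = mu_x/2 >= 0, y = mu_y/2 >= 0 with mu_x*x = mu_y*y = 0, i.e. x = y = 0: contradiction. Hence mu > 0 and 2x + 4y = 8 is active.
Try x > 0, y > 0 (so mu_x = mu_y = 0): x = 2*mu/2, y = 4*mu/2
Substitute: 2*(2*mu/2) + 4*(4*mu/2) = 8
  mu*20/2 = 8 => mu = 4/5
x* = 4/5 > 0, y* = 8/5 > 0, consistent with mu_x = mu_y = 0.
f is convex and the constraints are linear, so this KKT point is the global minimum.
f* = 16/5
Active constraints: 2x + 4y >= 8 (holds with equality, mu = 4/5 > 0); x >= 0 and y >= 0 are inactive (mu_x = mu_y = 0).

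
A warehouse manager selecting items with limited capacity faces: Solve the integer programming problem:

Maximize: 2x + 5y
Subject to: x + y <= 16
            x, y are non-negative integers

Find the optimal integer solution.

Objective: 2x + 5y, constraint: x + y <= 16
Coefficient of y is 5 > coefficient of x is 2, so allocate the entire budget to y.
Optimal: x = 0, y = 16, value = 80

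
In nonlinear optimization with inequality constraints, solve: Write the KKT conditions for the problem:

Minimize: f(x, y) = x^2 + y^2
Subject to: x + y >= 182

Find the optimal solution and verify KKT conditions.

KKT conditions for min x^2 + y^2 s.t. x + y >= 182:
Stationarity: 2x = mu, 2y = mu
So x = y = mu/2.
Complementary slackness: mu*(x + y - 182) = 0
Primal feasibility: x + y >= 182; dual feasibility: mu >= 0
If mu = 0 then x = y = 0, but 0 + 0 < 182 is infeasible, so the constraint is active.
Constraint active: x + y = 2*(mu/2) = 182 => mu = 182
x = y = 91, f = 16562
Verify: stationarity 2*91 = 182 = mu; primal 91 + 91 = 182 >= 182; dual mu = 182 >= 0; complementary slackness 182*(182 - 182) = 0. All KKT conditions hold.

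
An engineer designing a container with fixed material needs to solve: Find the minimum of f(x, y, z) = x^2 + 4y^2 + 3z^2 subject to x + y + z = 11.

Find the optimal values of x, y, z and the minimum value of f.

Using Lagrange multipliers on f = x^2 + 4y^2 + 3z^2 with constraint x + y + z = 11:
Conditions: 2*1*x = lambda, 2*4*y = lambda, 2*3*z = lambda
So x = lambda/2, y = lambda/8, z = lambda/6
Substituting into constraint: lambda * (19/24) = 11
lambda = 264/19
x = 132/19, y = 33/19, z = 44/19
Minimum value = 1452/19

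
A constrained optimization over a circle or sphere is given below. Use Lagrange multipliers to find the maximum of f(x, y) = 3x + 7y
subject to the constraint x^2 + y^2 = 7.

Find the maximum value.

Set up Lagrange conditions: grad f = lambda * grad g
  3 = 2*lambda*x
  7 = 2*lambda*y
From these: x/y = 3/7, so x = 3t, y = 7t for some t.
Substitute into constraint: (3t)^2 + (7t)^2 = 7
  t^2 * 58 = 7
  t = sqrt(7/58)
Maximum = 3*x + 7*y = (3^2 + 7^2)*t = 58 * sqrt(7/58) = sqrt(406)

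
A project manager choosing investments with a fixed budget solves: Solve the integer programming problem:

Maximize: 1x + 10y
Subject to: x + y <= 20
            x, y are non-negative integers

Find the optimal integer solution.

Objective: 1x + 10y, constraint: x + y <= 20
Coefficient of y is 10 > coefficient of x is 1, so allocate the entire budget to y.
Optimal: x = 0, y = 20, value = 200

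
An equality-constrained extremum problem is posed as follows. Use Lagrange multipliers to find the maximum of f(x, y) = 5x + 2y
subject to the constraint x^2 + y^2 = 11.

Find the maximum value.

Set up Lagrange conditions: grad f = lambda * grad g
  5 = 2*lambda*x
  2 = 2*lambda*y
From these: x/y = 5/2, so x = 5t, y = 2t for some t.
Substitute into constraint: (5t)^2 + (2t)^2 = 11
  t^2 * 29 = 11
  t = sqrt(11/29)
Maximum = 5*x + 2*y = (5^2 + 2^2)*t = 29 * sqrt(11/29) = sqrt(319)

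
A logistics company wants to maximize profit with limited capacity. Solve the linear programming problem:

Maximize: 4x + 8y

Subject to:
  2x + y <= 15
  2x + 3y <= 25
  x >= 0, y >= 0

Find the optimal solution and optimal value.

Feasible vertices: (0, 0), (0, 25/3), (5, 5), (15/2, 0)
Objective 4x + 8y at each:
  (0, 0): 0
  (0, 25/3): 200/3
  (5, 5): 60
  (15/2, 0): 30
Maximum is 200/3 at (0, 25/3).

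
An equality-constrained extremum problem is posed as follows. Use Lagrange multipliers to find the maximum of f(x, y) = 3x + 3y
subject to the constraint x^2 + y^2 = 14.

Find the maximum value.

Set up Lagrange conditions: grad f = lambda * grad g
  3 = 2*lambda*x
  3 = 2*lambda*y
From these: x/y = 3/3, so x = 3t, y = 3t for some t.
Substitute into constraint: (3t)^2 + (3t)^2 = 14
  t^2 * 18 = 14
  t = sqrt(14/18)
Maximum = 3*x + 3*y = (3^2 + 3^2)*t = 18 * sqrt(14/18) = sqrt(252)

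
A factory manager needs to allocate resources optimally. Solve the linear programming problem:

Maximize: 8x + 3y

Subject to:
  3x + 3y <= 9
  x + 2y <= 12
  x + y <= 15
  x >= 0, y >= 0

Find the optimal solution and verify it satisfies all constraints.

Feasible vertices: (0, 0), (0, 3), (3, 0)
Objective 8x + 3y at each vertex:
  (0, 0): 0
  (0, 3): 9
  (3, 0): 24
Maximum is 24 at (3, 0).
Verify constraints at (x, y) = (3, 0):
  3*3 + 3*0 = 9 <= 9 (active)
  1*3 + 2*0 = 3 <= 12
  1*3 + 1*0 = 3 <= 15
  x = 3 >= 0, y = 0 >= 0. All constraints satisfied.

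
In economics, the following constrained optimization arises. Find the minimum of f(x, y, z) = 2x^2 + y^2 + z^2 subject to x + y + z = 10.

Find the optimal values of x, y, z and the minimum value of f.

Using Lagrange multipliers on f = 2x^2 + y^2 + z^2 with constraint x + y + z = 10:
Conditions: 2*2*x = lambda, 2*1*y = lambda, 2*1*z = lambda
So x = lambda/4, y = lambda/2, z = lambda/2
Substituting into constraint: lambda * (5/4) = 10
lambda = 8
x = 2, y = 4, z = 4
Minimum value = 40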